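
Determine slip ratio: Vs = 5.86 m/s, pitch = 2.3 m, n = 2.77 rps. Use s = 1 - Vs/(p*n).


Formula: s = 1 - Vs / (p * n)
Step 1 — p * n = 2.3 * 2.77 = 6.371
Step 2 — Vs / (p*n) = 5.86 / 6.371 = 0.919793 (6 d.p.)
Step 3 — s = 1 - 0.919793 = 0.080207

0.080207


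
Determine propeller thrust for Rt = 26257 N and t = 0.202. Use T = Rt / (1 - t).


Formula: T = Rt / (1 - t)
Step 1 — (1 - t) = 1 - 0.202 = 0.798
Step 2 — T = 26257 / 0.798 ≈ 32904 N (5 s.f.)

32904 N


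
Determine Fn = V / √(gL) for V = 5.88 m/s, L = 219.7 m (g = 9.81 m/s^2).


Formula: Fn = V / sqrt(g * L)
Step 1 — g * L = 9.81 * 219.7 = 2155.257
Step 2 — sqrt(g * L) = sqrt(2155.257) = 46.424746
Step 3 — Fn = 5.88 / 46.424746 ≈ 0.12666 (5 s.f.)

0.12666


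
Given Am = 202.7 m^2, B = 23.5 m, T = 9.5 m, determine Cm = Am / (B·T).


Formula: Cm = Am / (B * T)
Step 1 — B * T = 23.5 * 9.5 = 223.25 m^2
Step 2 — Cm = 202.7 / 223.25 ≈ 0.90795 (5 s.f.)

0.90795


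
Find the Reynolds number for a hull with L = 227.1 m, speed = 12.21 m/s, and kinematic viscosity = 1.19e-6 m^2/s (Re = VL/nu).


Formula: Re = V * L / nu
Step 1 — V * L = 12.21 * 227.1 = 2772.891 m^2/s
Step 2 — Re = 2772.891 / 1.19e-6 = 2.33e+09

2.33e+09


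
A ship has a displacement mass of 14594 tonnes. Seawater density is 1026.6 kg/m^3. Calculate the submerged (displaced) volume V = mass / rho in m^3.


Formula: V = mass / rho
Step 1 — convert tonnes to kg: 14594 t * 1000 = 14594000 kg
Step 2 — V = 14594000 / 1026.6 ≈ 14216 m^3 (5 s.f.)

14216 m^3


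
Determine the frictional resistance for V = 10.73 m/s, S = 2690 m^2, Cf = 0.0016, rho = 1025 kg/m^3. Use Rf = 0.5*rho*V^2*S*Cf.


Formula: Rf = 0.5 * rho * V^2 * S * Cf
Step 1 — V^2 = 10.73^2 = 115.1329
Step 2 — 0.5 * rho * V^2 = 0.5 * 1025 * 115.1329 = 59005.61125
Step 3 — Rf = 59005.61125 * 2690 * 0.0016 ≈ 253960 N (5 s.f.)

253960 N


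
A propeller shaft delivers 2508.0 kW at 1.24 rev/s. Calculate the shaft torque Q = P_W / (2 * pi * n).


Formula: Q = P_W / (2 * pi * n)
Step 1 — P_W = 2508.0 kW * 1000 = 2508000.0 W
Step 2 — 2 * pi * n = 2 * pi * 1.24 = 7.79115
Step 3 — Q = 2508000.0 / 7.79115 ≈ 321900 N·m (5 s.f.)

321900 N·m


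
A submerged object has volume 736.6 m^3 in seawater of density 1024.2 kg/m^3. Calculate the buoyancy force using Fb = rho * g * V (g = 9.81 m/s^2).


Formula: Fb = rho * g * V
Substituting: Fb = 1024.2 * 9.81 * 736.6
Intermediate: 1024.2 * 9.81 = 10047.402
Result: Fb = 10047.402 * 736.6 ≈ 7400900 N (5 s.f.)

7400900 N


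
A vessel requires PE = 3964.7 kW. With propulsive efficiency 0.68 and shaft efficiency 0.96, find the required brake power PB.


Formula: PB = PE / (eta_D * eta_S)
Step 1 — combined efficiency = eta_D * eta_S = 0.68 * 0.96 = 0.6528
Step 2 — PB = 3964.7 / 0.6528 ≈ 6073.4 kW (5 s.f.)

6073.4 kW


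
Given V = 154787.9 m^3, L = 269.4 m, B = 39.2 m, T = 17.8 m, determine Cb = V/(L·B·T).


Formula: Cb = V / (L * B * T)
Step 1 — L * B * T = 269.4 * 39.2 * 17.8 = 187976.544 m^3
Step 2 — Cb = 154787.9 / 187976.544 ≈ 0.82344 (5 s.f.)

0.82344


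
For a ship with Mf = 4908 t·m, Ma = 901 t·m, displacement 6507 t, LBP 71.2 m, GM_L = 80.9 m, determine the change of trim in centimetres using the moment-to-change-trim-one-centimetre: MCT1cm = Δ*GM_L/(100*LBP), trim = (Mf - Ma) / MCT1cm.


Formula: net trimming moment = Mf - Ma; MCT1cm = Δ*GM_L/(100*LBP); trim = net moment / MCT1cm
Step 1 — net trimming moment = 4908 - 901 = 4007 t·m
Step 2 — MCT1cm = 6507 * 80.9 / (100 * 71.2) = 73.9349 t·m/cm
Step 3 — trim = 4007 / 73.9349 ≈ 54.196 cm (5 s.f.)

54.196 cm


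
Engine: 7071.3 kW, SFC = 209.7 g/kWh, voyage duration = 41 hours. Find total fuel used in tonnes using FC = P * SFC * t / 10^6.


Formula: FC (tonnes) = P * SFC * t / 1,000,000
Step 1 — P * SFC * t = 7071.3 * 209.7 * 41 = 60796916.01 g
Step 2 — FC (tonnes) = 60796916.01 / 1,000,000 ≈ 60.797 tonnes (5 s.f.)

60.797 tonnes


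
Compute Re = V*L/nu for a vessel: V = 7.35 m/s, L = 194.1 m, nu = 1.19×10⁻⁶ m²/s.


Formula: Re = V * L / nu
Step 1 — V * L = 7.35 * 194.1 = 1426.635 m^2/s
Step 2 — Re = 1426.635 / 1.19e-6 = 1.20e+09

1.20e+09


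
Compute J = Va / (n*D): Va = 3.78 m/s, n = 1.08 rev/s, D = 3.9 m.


Formula: J = Va / (n * D)
Step 1 — n * D = 1.08 * 3.9 = 4.212
Step 2 — J = 3.78 / 4.212 ≈ 0.89744 (5 s.f.)

0.89744


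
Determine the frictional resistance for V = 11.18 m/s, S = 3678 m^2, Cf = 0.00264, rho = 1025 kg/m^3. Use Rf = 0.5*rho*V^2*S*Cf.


Formula: Rf = 0.5 * rho * V^2 * S * Cf
Step 1 — V^2 = 11.18^2 = 124.9924
Step 2 — 0.5 * rho * V^2 = 0.5 * 1025 * 124.9924 = 64058.605
Step 3 — Rf = 64058.605 * 3678 * 0.00264 ≈ 622000 N (5 s.f.)

622000 N


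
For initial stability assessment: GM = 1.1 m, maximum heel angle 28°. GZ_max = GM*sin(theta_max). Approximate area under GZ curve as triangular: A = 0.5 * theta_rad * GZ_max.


Formula: GZ_max = GM * sin(theta); Area = 0.5 * theta_rad * GZ_max
Step 1 — GZ_max = 1.1 * sin(28°) = 1.1 * 0.469472 = 0.516419 m
Step 2 — theta_rad = 28 * pi/180 = 0.488692 rad
Step 3 — Area = 0.5 * 0.488692 * 0.516419 ≈ 0.12618 m·rad (5 s.f.)

0.12618 m·rad


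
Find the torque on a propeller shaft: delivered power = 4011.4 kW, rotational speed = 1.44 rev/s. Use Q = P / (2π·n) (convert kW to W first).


Formula: Q = P_W / (2 * pi * n)
Step 1 — P_W = 4011.4 kW * 1000 = 4011400.0 W
Step 2 — 2 * pi * n = 2 * pi * 1.44 = 9.047787
Step 3 — Q = 4011400.0 / 9.047787 ≈ 443360 N·m (5 s.f.)

443360 N·m


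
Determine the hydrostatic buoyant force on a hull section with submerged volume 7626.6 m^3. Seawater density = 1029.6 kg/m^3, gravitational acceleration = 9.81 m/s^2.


Formula: Fb = rho * g * V
Substituting: Fb = 1029.6 * 9.81 * 7626.6
Intermediate: 1029.6 * 9.81 = 10100.376
Result: Fb = 10100.376 * 7626.6 ≈ 77032000 N (5 s.f.)

77032000 N


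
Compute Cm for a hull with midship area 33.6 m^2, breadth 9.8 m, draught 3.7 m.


Formula: Cm = Am / (B * T)
Step 1 — B * T = 9.8 * 3.7 = 36.26 m^2
Step 2 — Cm = 33.6 / 36.26 ≈ 0.92664 (5 s.f.)

0.92664


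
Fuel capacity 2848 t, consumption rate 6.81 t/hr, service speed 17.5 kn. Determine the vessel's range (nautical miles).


Formula: endurance = fuel / rate; range = endurance * speed
Step 1 — endurance = 2848 / 6.81 = 418.2085 hours
Step 2 — range = 418.2085 * 17.5 ≈ 7318.6 nautical miles (5 s.f.)

7318.6 NM


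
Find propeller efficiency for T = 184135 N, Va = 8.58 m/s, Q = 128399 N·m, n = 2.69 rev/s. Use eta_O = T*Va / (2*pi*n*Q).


Formula: eta = T * Va / (2 * pi * n * Q)
Step 1 — numerator = T * Va = 184135 * 8.58 = 1579878.3
Step 2 — 2 * pi * n = 2 * pi * 2.69 = 16.901768
Step 3 — denominator = 16.901768 * 128399 = 2170170.11
Step 4 — eta = 1579878.3 / 2170170.11 ≈ 0.72800 (5 s.f.)

0.72800


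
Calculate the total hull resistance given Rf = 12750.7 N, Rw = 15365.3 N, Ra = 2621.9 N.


Formula: Rt = Rf + Rw + Ra
Substituting: Rt = 12750.7 + 15365.3 + 2621.9
Result: Rt = 30737.9 N

30737.9 N


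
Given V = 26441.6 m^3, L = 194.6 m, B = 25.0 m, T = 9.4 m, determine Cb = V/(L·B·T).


Formula: Cb = V / (L * B * T)
Step 1 — L * B * T = 194.6 * 25.0 * 9.4 = 45731.0 m^3
Step 2 — Cb = 26441.6 / 45731.0 ≈ 0.57820 (5 s.f.)

0.57820


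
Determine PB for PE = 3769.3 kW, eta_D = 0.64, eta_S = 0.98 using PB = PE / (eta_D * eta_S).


Formula: PB = PE / (eta_D * eta_S)
Step 1 — combined efficiency = eta_D * eta_S = 0.64 * 0.98 = 0.6272
Step 2 — PB = 3769.3 / 0.6272 ≈ 6009.7 kW (5 s.f.)

6009.7 kW


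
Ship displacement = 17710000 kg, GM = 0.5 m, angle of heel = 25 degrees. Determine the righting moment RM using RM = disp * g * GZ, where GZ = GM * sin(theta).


Formula: GZ = GM * sin(theta); RM = disp * g * GZ
Step 1 — GZ = 0.5 * sin(25°) = 0.5 * 0.422618 = 0.211309 m
Step 2 — RM = 17710000 * 9.81 * 0.211309 ≈ 36712000 N·m (5 s.f.)

36712000 N·m


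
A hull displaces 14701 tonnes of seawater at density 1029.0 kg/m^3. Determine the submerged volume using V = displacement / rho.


Formula: V = mass / rho
Step 1 — convert tonnes to kg: 14701 t * 1000 = 14701000 kg
Step 2 — V = 14701000 / 1029.0 ≈ 14287 m^3 (5 s.f.)

14287 m^3


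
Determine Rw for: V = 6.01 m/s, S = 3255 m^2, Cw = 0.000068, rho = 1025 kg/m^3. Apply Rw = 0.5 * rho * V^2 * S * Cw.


Formula: Rw = 0.5 * rho * V^2 * S * Cw
Step 1 — V^2 = 6.01^2 = 36.1201
Step 2 — 0.5 * rho * V^2 = 0.5 * 1025 * 36.1201 = 18511.55125
Step 3 — Rw = 18511.55125 * 3255 * 0.000068 ≈ 4097.3 N (5 s.f.)

4097.3 N


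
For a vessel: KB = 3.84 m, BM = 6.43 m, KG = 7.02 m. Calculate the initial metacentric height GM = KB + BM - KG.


Formula: GM = KB + BM - KG
Step 1 — KM = KB + BM = 3.84 + 6.43 = 10.27 m
Step 2 — GM = KM - KG = 10.27 - 7.02 = 3.25 m

3.25 m


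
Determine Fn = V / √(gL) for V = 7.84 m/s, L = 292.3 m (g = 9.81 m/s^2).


Formula: Fn = V / sqrt(g * L)
Step 1 — g * L = 9.81 * 292.3 = 2867.463
Step 2 — sqrt(g * L) = sqrt(2867.463) = 53.548697
Step 3 — Fn = 7.84 / 53.548697 ≈ 0.14641 (5 s.f.)

0.14641


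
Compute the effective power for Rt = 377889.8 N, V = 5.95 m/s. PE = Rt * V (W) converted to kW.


Formula: PE = Rt * V / 1000 (kW)
Step 1 — PE (W) = 377889.8 * 5.95 = 2248444.31 W
Step 2 — PE (kW) = 2248444.31 / 1000 ≈ 2248.4 kW (5 s.f.)

2248.4 kW


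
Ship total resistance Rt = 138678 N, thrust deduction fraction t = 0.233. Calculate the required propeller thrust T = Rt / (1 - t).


Formula: T = Rt / (1 - t)
Step 1 — (1 - t) = 1 - 0.233 = 0.767
Step 2 — T = 138678 / 0.767 ≈ 180810 N (5 s.f.)

180810 N


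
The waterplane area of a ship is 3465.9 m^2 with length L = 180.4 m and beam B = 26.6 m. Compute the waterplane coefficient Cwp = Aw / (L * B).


Formula: Cwp = Aw / (L * B)
Step 1 — L * B = 180.4 * 26.6 = 4798.64 m^2
Step 2 — Cwp = 3465.9 / 4798.64 ≈ 0.72227 (5 s.f.)

0.72227


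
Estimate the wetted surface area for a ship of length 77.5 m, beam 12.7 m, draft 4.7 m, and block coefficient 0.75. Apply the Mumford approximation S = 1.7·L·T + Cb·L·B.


Formula: S = 1.7*L*T + V/T with V = Cb*L*B*T, i.e. S = L * (1.7*T + Cb*B)
Step 1 — 1.7*T = 1.7 * 4.7 = 7.99 m
Step 2 — Cb*B = 0.75 * 12.7 = 9.525 m
Step 3 — 1.7*T + Cb*B = 7.99 + 9.525 = 17.515 m
Step 4 — S = 77.5 * 17.515 ≈ 1357.4 m^2 (5 s.f.)

1357.4 m^2


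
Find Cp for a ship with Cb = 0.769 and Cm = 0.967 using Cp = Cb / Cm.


Formula: Cp = Cb / Cm
Substituting: Cp = 0.769 / 0.967
Result: Cp ≈ 0.79524 (5 s.f.)

0.79524


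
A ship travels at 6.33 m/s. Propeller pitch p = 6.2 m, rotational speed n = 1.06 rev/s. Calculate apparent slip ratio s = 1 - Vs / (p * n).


Formula: s = 1 - Vs / (p * n)
Step 1 — p * n = 6.2 * 1.06 = 6.572
Step 2 — Vs / (p*n) = 6.33 / 6.572 = 0.963177 (6 d.p.)
Step 3 — s = 1 - 0.963177 = 0.036823

0.036823


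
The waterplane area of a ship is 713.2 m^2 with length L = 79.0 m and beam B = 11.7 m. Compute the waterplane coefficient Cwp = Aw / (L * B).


Formula: Cwp = Aw / (L * B)
Step 1 — L * B = 79.0 * 11.7 = 924.3 m^2
Step 2 — Cwp = 713.2 / 924.3 ≈ 0.77161 (5 s.f.)

0.77161


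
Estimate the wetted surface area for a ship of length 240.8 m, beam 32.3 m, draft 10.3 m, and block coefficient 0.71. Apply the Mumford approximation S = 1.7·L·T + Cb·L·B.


Formula: S = 1.7*L*T + V/T with V = Cb*L*B*T, i.e. S = L * (1.7*T + Cb*B)
Step 1 — 1.7*T = 1.7 * 10.3 = 17.51 m
Step 2 — Cb*B = 0.71 * 32.3 = 22.933 m
Step 3 — 1.7*T + Cb*B = 17.51 + 22.933 = 40.443 m
Step 4 — S = 240.8 * 40.443 ≈ 9738.7 m^2 (5 s.f.)

9738.7 m^2


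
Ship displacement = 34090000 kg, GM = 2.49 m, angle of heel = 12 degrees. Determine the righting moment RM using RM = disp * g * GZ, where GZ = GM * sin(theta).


Formula: GZ = GM * sin(theta); RM = disp * g * GZ
Step 1 — GZ = 2.49 * sin(12°) = 2.49 * 0.207912 = 0.517701 m
Step 2 — RM = 34090000 * 9.81 * 0.517701 ≈ 173130000 N·m (5 s.f.)

173130000 N·m


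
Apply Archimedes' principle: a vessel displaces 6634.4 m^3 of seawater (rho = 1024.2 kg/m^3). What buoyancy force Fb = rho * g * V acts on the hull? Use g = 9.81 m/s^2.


Formula: Fb = rho * g * V
Substituting: Fb = 1024.2 * 9.81 * 6634.4
Intermediate: 1024.2 * 9.81 = 10047.402
Result: Fb = 10047.402 * 6634.4 ≈ 66658000 N (5 s.f.)

66658000 N


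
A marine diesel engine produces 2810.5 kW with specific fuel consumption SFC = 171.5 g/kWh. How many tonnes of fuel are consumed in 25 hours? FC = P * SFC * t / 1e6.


Formula: FC (tonnes) = P * SFC * t / 1,000,000
Step 1 — P * SFC * t = 2810.5 * 171.5 * 25 = 12050018.75 g
Step 2 — FC (tonnes) = 12050018.75 / 1,000,000 ≈ 12.050 tonnes (5 s.f.)

12.050 tonnes


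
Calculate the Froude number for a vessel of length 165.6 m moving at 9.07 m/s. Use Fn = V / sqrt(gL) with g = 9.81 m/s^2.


Formula: Fn = V / sqrt(g * L)
Step 1 — g * L = 9.81 * 165.6 = 1624.536
Step 2 — sqrt(g * L) = sqrt(1624.536) = 40.305533
Step 3 — Fn = 9.07 / 40.305533 ≈ 0.22503 (5 s.f.)

0.22503


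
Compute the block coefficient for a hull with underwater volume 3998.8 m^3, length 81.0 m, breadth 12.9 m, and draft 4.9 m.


Formula: Cb = V / (L * B * T)
Step 1 — L * B * T = 81.0 * 12.9 * 4.9 = 5120.01 m^3
Step 2 — Cb = 3998.8 / 5120.01 ≈ 0.78101 (5 s.f.)

0.78101


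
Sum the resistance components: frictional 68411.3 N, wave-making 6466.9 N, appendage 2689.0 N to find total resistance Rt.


Formula: Rt = Rf + Rw + Ra
Substituting: Rt = 68411.3 + 6466.9 + 2689.0
Result: Rt = 77567.2 N

77567.2 N


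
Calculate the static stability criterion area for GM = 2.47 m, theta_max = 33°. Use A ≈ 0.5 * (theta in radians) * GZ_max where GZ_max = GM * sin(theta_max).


Formula: GZ_max = GM * sin(theta); Area = 0.5 * theta_rad * GZ_max
Step 1 — GZ_max = 2.47 * sin(33°) = 2.47 * 0.544639 = 1.345258 m
Step 2 — theta_rad = 33 * pi/180 = 0.575959 rad
Step 3 — Area = 0.5 * 0.575959 * 1.345258 ≈ 0.38741 m·rad (5 s.f.)

0.38741 m·rad


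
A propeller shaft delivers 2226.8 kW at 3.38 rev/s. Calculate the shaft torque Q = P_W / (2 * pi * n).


Formula: Q = P_W / (2 * pi * n)
Step 1 — P_W = 2226.8 kW * 1000 = 2226800.0 W
Step 2 — 2 * pi * n = 2 * pi * 3.38 = 21.237166
Step 3 — Q = 2226800.0 / 21.237166 ≈ 104850 N·m (5 s.f.)

104850 N·m


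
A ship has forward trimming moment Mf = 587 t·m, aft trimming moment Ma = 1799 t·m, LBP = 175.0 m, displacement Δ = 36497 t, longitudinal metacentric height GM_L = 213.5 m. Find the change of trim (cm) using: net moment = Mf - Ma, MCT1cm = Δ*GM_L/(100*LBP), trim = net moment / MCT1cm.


Formula: net trimming moment = Mf - Ma; MCT1cm = Δ*GM_L/(100*LBP); trim = net moment / MCT1cm
Step 1 — net trimming moment = 587 - 1799 = -1212 t·m
Step 2 — MCT1cm = 36497 * 213.5 / (100 * 175.0) = 445.2634 t·m/cm
Step 3 — trim = -1212 / 445.2634 ≈ -2.7220 cm (5 s.f.)

-2.7220 cm


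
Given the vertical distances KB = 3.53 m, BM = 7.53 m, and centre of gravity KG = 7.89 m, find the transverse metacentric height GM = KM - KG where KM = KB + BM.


Formula: GM = KB + BM - KG
Step 1 — KM = KB + BM = 3.53 + 7.53 = 11.06 m
Step 2 — GM = KM - KG = 11.06 - 7.89 = 3.17 m

3.17 m


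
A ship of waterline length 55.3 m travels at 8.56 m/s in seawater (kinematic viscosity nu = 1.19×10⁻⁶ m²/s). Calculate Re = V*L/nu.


Formula: Re = V * L / nu
Step 1 — V * L = 8.56 * 55.3 = 473.368 m^2/s
Step 2 — Re = 473.368 / 1.19e-6 = 3.98e+08

3.98e+08


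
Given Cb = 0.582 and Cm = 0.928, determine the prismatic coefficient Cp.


Formula: Cp = Cb / Cm
Substituting: Cp = 0.582 / 0.928
Result: Cp ≈ 0.62716 (5 s.f.)

0.62716


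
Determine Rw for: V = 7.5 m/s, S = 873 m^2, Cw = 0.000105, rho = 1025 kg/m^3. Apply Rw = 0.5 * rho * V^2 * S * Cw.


Formula: Rw = 0.5 * rho * V^2 * S * Cw
Step 1 — V^2 = 7.5^2 = 56.25
Step 2 — 0.5 * rho * V^2 = 0.5 * 1025 * 56.25 = 28828.125
Step 3 — Rw = 28828.125 * 873 * 0.000105 ≈ 2642.5 N (5 s.f.)

2642.5 N


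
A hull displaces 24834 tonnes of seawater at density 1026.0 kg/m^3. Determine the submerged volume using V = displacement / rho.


Formula: V = mass / rho
Step 1 — convert tonnes to kg: 24834 t * 1000 = 24834000 kg
Step 2 — V = 24834000 / 1026.0 ≈ 24205 m^3 (5 s.f.)

24205 m^3


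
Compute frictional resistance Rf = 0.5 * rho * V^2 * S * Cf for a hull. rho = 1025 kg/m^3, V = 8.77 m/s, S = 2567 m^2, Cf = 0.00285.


Formula: Rf = 0.5 * rho * V^2 * S * Cf
Step 1 — V^2 = 8.77^2 = 76.9129
Step 2 — 0.5 * rho * V^2 = 0.5 * 1025 * 76.9129 = 39417.86125
Step 3 — Rf = 39417.86125 * 2567 * 0.00285 ≈ 288380 N (5 s.f.)

288380 N


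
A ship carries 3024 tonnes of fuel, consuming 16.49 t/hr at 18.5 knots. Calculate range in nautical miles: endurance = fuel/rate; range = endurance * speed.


Formula: endurance = fuel / rate; range = endurance * speed
Step 1 — endurance = 3024 / 16.49 = 183.3839 hours
Step 2 — range = 183.3839 * 18.5 ≈ 3392.6 nautical miles (5 s.f.)

3392.6 NM


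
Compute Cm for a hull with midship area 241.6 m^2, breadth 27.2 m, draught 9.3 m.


Formula: Cm = Am / (B * T)
Step 1 — B * T = 27.2 * 9.3 = 252.96 m^2
Step 2 — Cm = 241.6 / 252.96 ≈ 0.95509 (5 s.f.)

0.95509


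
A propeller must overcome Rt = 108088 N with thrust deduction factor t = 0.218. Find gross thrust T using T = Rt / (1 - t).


Formula: T = Rt / (1 - t)
Step 1 — (1 - t) = 1 - 0.218 = 0.782
Step 2 — T = 108088 / 0.782 ≈ 138220 N (5 s.f.)

138220 N


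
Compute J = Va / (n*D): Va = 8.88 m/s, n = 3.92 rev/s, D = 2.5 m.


Formula: J = Va / (n * D)
Step 1 — n * D = 3.92 * 2.5 = 9.8
Step 2 — J = 8.88 / 9.8 ≈ 0.90612 (5 s.f.)

0.90612


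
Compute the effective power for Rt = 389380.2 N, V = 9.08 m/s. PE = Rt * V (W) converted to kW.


Formula: PE = Rt * V / 1000 (kW)
Step 1 — PE (W) = 389380.2 * 9.08 = 3535572.216 W
Step 2 — PE (kW) = 3535572.216 / 1000 ≈ 3535.6 kW (5 s.f.)

3535.6 kW


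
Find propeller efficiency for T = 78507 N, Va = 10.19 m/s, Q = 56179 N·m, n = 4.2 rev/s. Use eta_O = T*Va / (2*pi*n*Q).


Formula: eta = T * Va / (2 * pi * n * Q)
Step 1 — numerator = T * Va = 78507 * 10.19 = 799986.33
Step 2 — 2 * pi * n = 2 * pi * 4.2 = 26.389378
Step 3 — denominator = 26.389378 * 56179 = 1482528.87
Step 4 — eta = 799986.33 / 1482528.87 ≈ 0.53961 (5 s.f.)

0.53961


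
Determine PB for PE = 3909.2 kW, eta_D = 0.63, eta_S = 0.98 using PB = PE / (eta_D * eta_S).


Formula: PB = PE / (eta_D * eta_S)
Step 1 — combined efficiency = eta_D * eta_S = 0.63 * 0.98 = 0.6174
Step 2 — PB = 3909.2 / 0.6174 ≈ 6331.7 kW (5 s.f.)

6331.7 kW


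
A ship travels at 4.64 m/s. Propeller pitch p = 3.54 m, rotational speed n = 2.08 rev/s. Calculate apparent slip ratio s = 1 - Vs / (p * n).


Formula: s = 1 - Vs / (p * n)
Step 1 — p * n = 3.54 * 2.08 = 7.3632
Step 2 — Vs / (p*n) = 4.64 / 7.3632 = 0.630161 (6 d.p.)
Step 3 — s = 1 - 0.630161 = 0.369839

0.369839


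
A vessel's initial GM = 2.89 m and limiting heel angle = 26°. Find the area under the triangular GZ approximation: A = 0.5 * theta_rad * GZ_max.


Formula: GZ_max = GM * sin(theta); Area = 0.5 * theta_rad * GZ_max
Step 1 — GZ_max = 2.89 * sin(26°) = 2.89 * 0.438371 = 1.266892 m
Step 2 — theta_rad = 26 * pi/180 = 0.453786 rad
Step 3 — Area = 0.5 * 0.453786 * 1.266892 ≈ 0.28745 m·rad (5 s.f.)

0.28745 m·rad


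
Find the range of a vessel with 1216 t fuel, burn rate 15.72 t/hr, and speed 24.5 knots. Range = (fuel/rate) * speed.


Formula: endurance = fuel / rate; range = endurance * speed
Step 1 — endurance = 1216 / 15.72 = 77.3537 hours
Step 2 — range = 77.3537 * 24.5 ≈ 1895.2 nautical miles (5 s.f.)

1895.2 NM


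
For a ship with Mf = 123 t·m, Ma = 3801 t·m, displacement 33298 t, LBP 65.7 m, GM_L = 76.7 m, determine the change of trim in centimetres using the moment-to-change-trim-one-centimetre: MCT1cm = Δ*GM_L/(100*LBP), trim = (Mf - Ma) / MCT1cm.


Formula: net trimming moment = Mf - Ma; MCT1cm = Δ*GM_L/(100*LBP); trim = net moment / MCT1cm
Step 1 — net trimming moment = 123 - 3801 = -3678 t·m
Step 2 — MCT1cm = 33298 * 76.7 / (100 * 65.7) = 388.7301 t·m/cm
Step 3 — trim = -3678 / 388.7301 ≈ -9.4616 cm (5 s.f.)

-9.4616 cm


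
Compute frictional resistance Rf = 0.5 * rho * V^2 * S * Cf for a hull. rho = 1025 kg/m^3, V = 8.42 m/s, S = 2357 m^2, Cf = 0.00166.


Formula: Rf = 0.5 * rho * V^2 * S * Cf
Step 1 — V^2 = 8.42^2 = 70.8964
Step 2 — 0.5 * rho * V^2 = 0.5 * 1025 * 70.8964 = 36334.405
Step 3 — Rf = 36334.405 * 2357 * 0.00166 ≈ 142160 N (5 s.f.)

142160 N


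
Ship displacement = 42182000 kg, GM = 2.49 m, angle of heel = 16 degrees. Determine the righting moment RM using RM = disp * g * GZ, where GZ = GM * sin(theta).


Formula: GZ = GM * sin(theta); RM = disp * g * GZ
Step 1 — GZ = 2.49 * sin(16°) = 2.49 * 0.275637 = 0.686336 m
Step 2 — RM = 42182000 * 9.81 * 0.686336 ≈ 284010000 N·m (5 s.f.)

284010000 N·m


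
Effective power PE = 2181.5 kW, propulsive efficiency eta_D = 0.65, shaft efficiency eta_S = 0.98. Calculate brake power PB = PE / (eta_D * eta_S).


Formula: PB = PE / (eta_D * eta_S)
Step 1 — combined efficiency = eta_D * eta_S = 0.65 * 0.98 = 0.637
Step 2 — PB = 2181.5 / 0.637 ≈ 3424.6 kW (5 s.f.)

3424.6 kW


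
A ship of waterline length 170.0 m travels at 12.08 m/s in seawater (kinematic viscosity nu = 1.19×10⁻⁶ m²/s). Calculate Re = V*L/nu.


Formula: Re = V * L / nu
Step 1 — V * L = 12.08 * 170.0 = 2053.6 m^2/s
Step 2 — Re = 2053.6 / 1.19e-6 = 1.73e+09

1.73e+09


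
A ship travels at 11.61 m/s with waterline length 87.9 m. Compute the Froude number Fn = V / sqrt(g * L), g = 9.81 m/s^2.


Formula: Fn = V / sqrt(g * L)
Step 1 — g * L = 9.81 * 87.9 = 862.299
Step 2 — sqrt(g * L) = sqrt(862.299) = 29.364928
Step 3 — Fn = 11.61 / 29.364928 ≈ 0.39537 (5 s.f.)

0.39537


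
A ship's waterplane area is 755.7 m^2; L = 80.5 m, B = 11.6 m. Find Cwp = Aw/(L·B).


Formula: Cwp = Aw / (L * B)
Step 1 — L * B = 80.5 * 11.6 = 933.8 m^2
Step 2 — Cwp = 755.7 / 933.8 ≈ 0.80927 (5 s.f.)

0.80927


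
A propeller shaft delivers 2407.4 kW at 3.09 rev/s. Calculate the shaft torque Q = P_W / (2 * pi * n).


Formula: Q = P_W / (2 * pi * n)
Step 1 — P_W = 2407.4 kW * 1000 = 2407400.0 W
Step 2 — 2 * pi * n = 2 * pi * 3.09 = 19.415043
Step 3 — Q = 2407400.0 / 19.415043 ≈ 124000 N·m (5 s.f.)

124000 N·m


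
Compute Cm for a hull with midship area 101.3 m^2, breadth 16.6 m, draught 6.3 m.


Formula: Cm = Am / (B * T)
Step 1 — B * T = 16.6 * 6.3 = 104.58 m^2
Step 2 — Cm = 101.3 / 104.58 ≈ 0.96864 (5 s.f.)

0.96864


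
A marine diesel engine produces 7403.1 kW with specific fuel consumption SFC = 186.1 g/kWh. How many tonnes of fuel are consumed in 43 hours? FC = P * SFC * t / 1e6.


Formula: FC (tonnes) = P * SFC * t / 1,000,000
Step 1 — P * SFC * t = 7403.1 * 186.1 * 43 = 59241827.13 g
Step 2 — FC (tonnes) = 59241827.13 / 1,000,000 ≈ 59.242 tonnes (5 s.f.)

59.242 tonnes


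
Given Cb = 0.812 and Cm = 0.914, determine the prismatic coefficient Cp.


Formula: Cp = Cb / Cm
Substituting: Cp = 0.812 / 0.914
Result: Cp ≈ 0.88840 (5 s.f.)

0.88840


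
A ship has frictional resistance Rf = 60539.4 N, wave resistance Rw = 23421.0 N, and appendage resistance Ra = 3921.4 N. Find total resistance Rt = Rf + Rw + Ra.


Formula: Rt = Rf + Rw + Ra
Substituting: Rt = 60539.4 + 23421.0 + 3921.4
Result: Rt = 87881.8 N

87881.8 N


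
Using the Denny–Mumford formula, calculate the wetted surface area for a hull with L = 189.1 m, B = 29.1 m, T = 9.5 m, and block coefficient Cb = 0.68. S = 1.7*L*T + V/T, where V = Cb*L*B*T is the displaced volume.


Formula: S = 1.7*L*T + V/T with V = Cb*L*B*T, i.e. S = L * (1.7*T + Cb*B)
Step 1 — 1.7*T = 1.7 * 9.5 = 16.15 m
Step 2 — Cb*B = 0.68 * 29.1 = 19.788 m
Step 3 — 1.7*T + Cb*B = 16.15 + 19.788 = 35.938 m
Step 4 — S = 189.1 * 35.938 ≈ 6795.9 m^2 (5 s.f.)

6795.9 m^2


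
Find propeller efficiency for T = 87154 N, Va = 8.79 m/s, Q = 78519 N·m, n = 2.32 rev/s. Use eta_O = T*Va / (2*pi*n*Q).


Formula: eta = T * Va / (2 * pi * n * Q)
Step 1 — numerator = T * Va = 87154 * 8.79 = 766083.66
Step 2 — 2 * pi * n = 2 * pi * 2.32 = 14.57699
Step 3 — denominator = 14.57699 * 78519 = 1144570.68
Step 4 — eta = 766083.66 / 1144570.68 ≈ 0.66932 (5 s.f.)

0.66932


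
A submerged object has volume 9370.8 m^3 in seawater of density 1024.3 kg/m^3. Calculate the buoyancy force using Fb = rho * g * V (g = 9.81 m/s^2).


Formula: Fb = rho * g * V
Substituting: Fb = 1024.3 * 9.81 * 9370.8
Intermediate: 1024.3 * 9.81 = 10048.383
Result: Fb = 10048.383 * 9370.8 ≈ 94161000 N (5 s.f.)

94161000 N


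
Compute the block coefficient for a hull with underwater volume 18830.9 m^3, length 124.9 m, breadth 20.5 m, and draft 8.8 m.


Formula: Cb = V / (L * B * T)
Step 1 — L * B * T = 124.9 * 20.5 * 8.8 = 22531.96 m^3
Step 2 — Cb = 18830.9 / 22531.96 ≈ 0.83574 (5 s.f.)

0.83574


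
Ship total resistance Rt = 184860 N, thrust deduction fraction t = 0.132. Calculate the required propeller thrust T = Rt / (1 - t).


Formula: T = Rt / (1 - t)
Step 1 — (1 - t) = 1 - 0.132 = 0.868
Step 2 — T = 184860 / 0.868 ≈ 212970 N (5 s.f.)

212970 N


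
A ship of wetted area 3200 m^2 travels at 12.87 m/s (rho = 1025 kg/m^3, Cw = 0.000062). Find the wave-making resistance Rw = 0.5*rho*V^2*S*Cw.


Formula: Rw = 0.5 * rho * V^2 * S * Cw
Step 1 — V^2 = 12.87^2 = 165.6369
Step 2 — 0.5 * rho * V^2 = 0.5 * 1025 * 165.6369 = 84888.91125
Step 3 — Rw = 84888.91125 * 3200 * 0.000062 ≈ 16842 N (5 s.f.)

16842 N


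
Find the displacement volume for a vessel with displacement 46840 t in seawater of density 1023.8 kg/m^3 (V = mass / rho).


Formula: V = mass / rho
Step 1 — convert tonnes to kg: 46840 t * 1000 = 46840000 kg
Step 2 — V = 46840000 / 1023.8 ≈ 45751 m^3 (5 s.f.)

45751 m^3


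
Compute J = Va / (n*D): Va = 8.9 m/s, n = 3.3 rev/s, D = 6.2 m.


Formula: J = Va / (n * D)
Step 1 — n * D = 3.3 * 6.2 = 20.46
Step 2 — J = 8.9 / 20.46 ≈ 0.43500 (5 s.f.)

0.43500


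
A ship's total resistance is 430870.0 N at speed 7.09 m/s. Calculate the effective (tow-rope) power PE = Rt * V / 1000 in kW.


Formula: PE = Rt * V / 1000 (kW)
Step 1 — PE (W) = 430870.0 * 7.09 = 3054868.3 W
Step 2 — PE (kW) = 3054868.3 / 1000 ≈ 3054.9 kW (5 s.f.)

3054.9 kW


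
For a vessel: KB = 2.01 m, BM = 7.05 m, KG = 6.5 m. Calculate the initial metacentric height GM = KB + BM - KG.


Formula: GM = KB + BM - KG
Step 1 — KM = KB + BM = 2.01 + 7.05 = 9.06 m
Step 2 — GM = KM - KG = 9.06 - 6.5 = 2.56 m

2.56 m


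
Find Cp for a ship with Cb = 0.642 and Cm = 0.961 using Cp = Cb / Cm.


Formula: Cp = Cb / Cm
Substituting: Cp = 0.642 / 0.961
Result: Cp ≈ 0.66805 (5 s.f.)

0.66805


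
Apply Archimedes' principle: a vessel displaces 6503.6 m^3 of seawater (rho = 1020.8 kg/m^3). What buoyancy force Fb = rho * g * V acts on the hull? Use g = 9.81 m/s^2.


Formula: Fb = rho * g * V
Substituting: Fb = 1020.8 * 9.81 * 6503.6
Intermediate: 1020.8 * 9.81 = 10014.048
Result: Fb = 10014.048 * 6503.6 ≈ 65127000 N (5 s.f.)

65127000 N


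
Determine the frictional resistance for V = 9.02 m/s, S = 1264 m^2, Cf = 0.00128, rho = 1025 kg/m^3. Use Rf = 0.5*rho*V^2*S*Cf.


Formula: Rf = 0.5 * rho * V^2 * S * Cf
Step 1 — V^2 = 9.02^2 = 81.3604
Step 2 — 0.5 * rho * V^2 = 0.5 * 1025 * 81.3604 = 41697.205
Step 3 — Rf = 41697.205 * 1264 * 0.00128 ≈ 67463 N (5 s.f.)

67463 N


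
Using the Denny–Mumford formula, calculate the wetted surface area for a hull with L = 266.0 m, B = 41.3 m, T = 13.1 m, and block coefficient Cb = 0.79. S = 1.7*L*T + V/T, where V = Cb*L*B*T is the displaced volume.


Formula: S = 1.7*L*T + V/T with V = Cb*L*B*T, i.e. S = L * (1.7*T + Cb*B)
Step 1 — 1.7*T = 1.7 * 13.1 = 22.27 m
Step 2 — Cb*B = 0.79 * 41.3 = 32.627 m
Step 3 — 1.7*T + Cb*B = 22.27 + 32.627 = 54.897 m
Step 4 — S = 266.0 * 54.897 ≈ 14603 m^2 (5 s.f.)

14603 m^2


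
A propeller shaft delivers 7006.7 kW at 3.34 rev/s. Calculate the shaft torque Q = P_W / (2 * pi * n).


Formula: Q = P_W / (2 * pi * n)
Step 1 — P_W = 7006.7 kW * 1000 = 7006700.0 W
Step 2 — 2 * pi * n = 2 * pi * 3.34 = 20.985839
Step 3 — Q = 7006700.0 / 20.985839 ≈ 333880 N·m (5 s.f.)

333880 N·m


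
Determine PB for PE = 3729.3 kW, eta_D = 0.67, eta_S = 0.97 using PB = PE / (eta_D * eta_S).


Formula: PB = PE / (eta_D * eta_S)
Step 1 — combined efficiency = eta_D * eta_S = 0.67 * 0.97 = 0.6499
Step 2 — PB = 3729.3 / 0.6499 ≈ 5738.3 kW (5 s.f.)

5738.3 kW


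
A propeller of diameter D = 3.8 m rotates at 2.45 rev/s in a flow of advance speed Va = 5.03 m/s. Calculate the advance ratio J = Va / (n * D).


Formula: J = Va / (n * D)
Step 1 — n * D = 2.45 * 3.8 = 9.31
Step 2 — J = 5.03 / 9.31 ≈ 0.54028 (5 s.f.)

0.54028


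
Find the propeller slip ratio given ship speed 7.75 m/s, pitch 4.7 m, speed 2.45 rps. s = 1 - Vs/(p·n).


Formula: s = 1 - Vs / (p * n)
Step 1 — p * n = 4.7 * 2.45 = 11.515
Step 2 — Vs / (p*n) = 7.75 / 11.515 = 0.673035 (6 d.p.)
Step 3 — s = 1 - 0.673035 = 0.326965

0.326965


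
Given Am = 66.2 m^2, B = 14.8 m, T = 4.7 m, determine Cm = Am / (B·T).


Formula: Cm = Am / (B * T)
Step 1 — B * T = 14.8 * 4.7 = 69.56 m^2
Step 2 — Cm = 66.2 / 69.56 ≈ 0.95170 (5 s.f.)

0.95170


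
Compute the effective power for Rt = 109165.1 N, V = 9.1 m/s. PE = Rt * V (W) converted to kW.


Formula: PE = Rt * V / 1000 (kW)
Step 1 — PE (W) = 109165.1 * 9.1 = 993402.41 W
Step 2 — PE (kW) = 993402.41 / 1000 ≈ 993.40 kW (5 s.f.)

993.40 kW


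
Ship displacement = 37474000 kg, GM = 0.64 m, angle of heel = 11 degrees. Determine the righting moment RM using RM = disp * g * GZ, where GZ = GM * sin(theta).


Formula: GZ = GM * sin(theta); RM = disp * g * GZ
Step 1 — GZ = 0.64 * sin(11°) = 0.64 * 0.190809 = 0.122118 m
Step 2 — RM = 37474000 * 9.81 * 0.122118 ≈ 44893000 N·m (5 s.f.)

44893000 N·m


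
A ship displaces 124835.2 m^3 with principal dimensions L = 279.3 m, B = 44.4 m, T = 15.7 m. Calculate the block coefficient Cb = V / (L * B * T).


Formula: Cb = V / (L * B * T)
Step 1 — L * B * T = 279.3 * 44.4 * 15.7 = 194694.444 m^3
Step 2 — Cb = 124835.2 / 194694.444 ≈ 0.64119 (5 s.f.)

0.64119


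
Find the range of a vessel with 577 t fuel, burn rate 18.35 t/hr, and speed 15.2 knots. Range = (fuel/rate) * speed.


Formula: endurance = fuel / rate; range = endurance * speed
Step 1 — endurance = 577 / 18.35 = 31.4441 hours
Step 2 — range = 31.4441 * 15.2 ≈ 477.95 nautical miles (5 s.f.)

477.95 NM


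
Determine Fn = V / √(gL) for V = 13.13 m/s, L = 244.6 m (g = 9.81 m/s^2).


Formula: Fn = V / sqrt(g * L)
Step 1 — g * L = 9.81 * 244.6 = 2399.526
Step 2 — sqrt(g * L) = sqrt(2399.526) = 48.984957
Step 3 — Fn = 13.13 / 48.984957 ≈ 0.26804 (5 s.f.)

0.26804


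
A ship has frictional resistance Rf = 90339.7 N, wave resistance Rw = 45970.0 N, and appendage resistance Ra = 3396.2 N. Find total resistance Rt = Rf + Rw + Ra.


Formula: Rt = Rf + Rw + Ra
Substituting: Rt = 90339.7 + 45970.0 + 3396.2
Result: Rt = 139705.9 N

139705.9 N


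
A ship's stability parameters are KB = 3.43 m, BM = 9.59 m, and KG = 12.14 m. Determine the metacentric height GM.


Formula: GM = KB + BM - KG
Step 1 — KM = KB + BM = 3.43 + 9.59 = 13.02 m
Step 2 — GM = KM - KG = 13.02 - 12.14 = 0.88 m

0.88 m


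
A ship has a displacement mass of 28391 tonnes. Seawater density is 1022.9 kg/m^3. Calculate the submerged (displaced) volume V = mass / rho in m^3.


Formula: V = mass / rho
Step 1 — convert tonnes to kg: 28391 t * 1000 = 28391000 kg
Step 2 — V = 28391000 / 1022.9 ≈ 27755 m^3 (5 s.f.)

27755 m^3


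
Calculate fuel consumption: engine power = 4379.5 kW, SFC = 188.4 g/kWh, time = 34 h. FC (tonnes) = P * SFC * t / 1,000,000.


Formula: FC (tonnes) = P * SFC * t / 1,000,000
Step 1 — P * SFC * t = 4379.5 * 188.4 * 34 = 28053325.2 g
Step 2 — FC (tonnes) = 28053325.2 / 1,000,000 ≈ 28.053 tonnes (5 s.f.)

28.053 tonnes


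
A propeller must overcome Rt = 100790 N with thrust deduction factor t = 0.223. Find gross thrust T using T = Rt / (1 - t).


Formula: T = Rt / (1 - t)
Step 1 — (1 - t) = 1 - 0.223 = 0.777
Step 2 — T = 100790 / 0.777 ≈ 129720 N (5 s.f.)

129720 N


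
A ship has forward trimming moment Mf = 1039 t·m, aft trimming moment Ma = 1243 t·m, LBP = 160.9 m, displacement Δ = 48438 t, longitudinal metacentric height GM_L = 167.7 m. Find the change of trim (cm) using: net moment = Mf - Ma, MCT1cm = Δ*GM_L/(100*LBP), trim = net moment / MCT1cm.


Formula: net trimming moment = Mf - Ma; MCT1cm = Δ*GM_L/(100*LBP); trim = net moment / MCT1cm
Step 1 — net trimming moment = 1039 - 1243 = -204 t·m
Step 2 — MCT1cm = 48438 * 167.7 / (100 * 160.9) = 504.851 t·m/cm
Step 3 — trim = -204 / 504.851 ≈ -0.40408 cm (5 s.f.)

-0.40408 cm


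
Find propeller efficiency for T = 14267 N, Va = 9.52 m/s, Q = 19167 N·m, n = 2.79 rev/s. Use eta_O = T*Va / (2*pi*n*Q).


Formula: eta = T * Va / (2 * pi * n * Q)
Step 1 — numerator = T * Va = 14267 * 9.52 = 135821.84
Step 2 — 2 * pi * n = 2 * pi * 2.79 = 17.530087
Step 3 — denominator = 17.530087 * 19167 = 335999.18
Step 4 — eta = 135821.84 / 335999.18 ≈ 0.40423 (5 s.f.)

0.40423


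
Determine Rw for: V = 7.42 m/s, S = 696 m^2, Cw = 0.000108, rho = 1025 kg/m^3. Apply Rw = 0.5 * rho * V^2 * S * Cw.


Formula: Rw = 0.5 * rho * V^2 * S * Cw
Step 1 — V^2 = 7.42^2 = 55.0564
Step 2 — 0.5 * rho * V^2 = 0.5 * 1025 * 55.0564 = 28216.405
Step 3 — Rw = 28216.405 * 696 * 0.000108 ≈ 2121.0 N (5 s.f.)

2121.0 N


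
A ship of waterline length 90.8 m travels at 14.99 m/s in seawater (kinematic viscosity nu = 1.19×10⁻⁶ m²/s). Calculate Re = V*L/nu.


Formula: Re = V * L / nu
Step 1 — V * L = 14.99 * 90.8 = 1361.092 m^2/s
Step 2 — Re = 1361.092 / 1.19e-6 = 1.14e+09

1.14e+09


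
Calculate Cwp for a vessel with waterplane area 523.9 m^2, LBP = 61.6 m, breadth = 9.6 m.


Formula: Cwp = Aw / (L * B)
Step 1 — L * B = 61.6 * 9.6 = 591.36 m^2
Step 2 — Cwp = 523.9 / 591.36 ≈ 0.88592 (5 s.f.)

0.88592


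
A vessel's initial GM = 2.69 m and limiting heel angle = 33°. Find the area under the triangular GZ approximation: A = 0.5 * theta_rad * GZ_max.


Formula: GZ_max = GM * sin(theta); Area = 0.5 * theta_rad * GZ_max
Step 1 — GZ_max = 2.69 * sin(33°) = 2.69 * 0.544639 = 1.465079 m
Step 2 — theta_rad = 33 * pi/180 = 0.575959 rad
Step 3 — Area = 0.5 * 0.575959 * 1.465079 ≈ 0.42191 m·rad (5 s.f.)

0.42191 m·rad


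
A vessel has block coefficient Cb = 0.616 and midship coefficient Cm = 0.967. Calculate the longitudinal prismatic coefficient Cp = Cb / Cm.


Formula: Cp = Cb / Cm
Substituting: Cp = 0.616 / 0.967
Result: Cp ≈ 0.63702 (5 s.f.)

0.63702


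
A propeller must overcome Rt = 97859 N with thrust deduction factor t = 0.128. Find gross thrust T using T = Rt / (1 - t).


Formula: T = Rt / (1 - t)
Step 1 — (1 - t) = 1 - 0.128 = 0.872
Step 2 — T = 97859 / 0.872 ≈ 112220 N (5 s.f.)

112220 N


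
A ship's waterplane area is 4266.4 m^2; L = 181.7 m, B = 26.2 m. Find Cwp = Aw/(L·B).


Formula: Cwp = Aw / (L * B)
Step 1 — L * B = 181.7 * 26.2 = 4760.54 m^2
Step 2 — Cwp = 4266.4 / 4760.54 ≈ 0.89620 (5 s.f.)

0.89620


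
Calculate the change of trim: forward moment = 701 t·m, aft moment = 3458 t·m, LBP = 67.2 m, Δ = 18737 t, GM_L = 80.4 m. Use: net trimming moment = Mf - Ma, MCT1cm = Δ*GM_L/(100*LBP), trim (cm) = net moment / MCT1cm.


Formula: net trimming moment = Mf - Ma; MCT1cm = Δ*GM_L/(100*LBP); trim = net moment / MCT1cm
Step 1 — net trimming moment = 701 - 3458 = -2757 t·m
Step 2 — MCT1cm = 18737 * 80.4 / (100 * 67.2) = 224.1748 t·m/cm
Step 3 — trim = -2757 / 224.1748 ≈ -12.298 cm (5 s.f.)

-12.298 cm


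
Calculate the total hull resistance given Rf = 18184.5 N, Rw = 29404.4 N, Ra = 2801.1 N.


Formula: Rt = Rf + Rw + Ra
Substituting: Rt = 18184.5 + 29404.4 + 2801.1
Result: Rt = 50390.0 N

50390.0 N


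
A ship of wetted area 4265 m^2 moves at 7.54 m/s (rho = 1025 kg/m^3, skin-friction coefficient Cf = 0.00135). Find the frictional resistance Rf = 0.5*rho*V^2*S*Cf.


Formula: Rf = 0.5 * rho * V^2 * S * Cf
Step 1 — V^2 = 7.54^2 = 56.8516
Step 2 — 0.5 * rho * V^2 = 0.5 * 1025 * 56.8516 = 29136.445
Step 3 — Rf = 29136.445 * 4265 * 0.00135 ≈ 167760 N (5 s.f.)

167760 N


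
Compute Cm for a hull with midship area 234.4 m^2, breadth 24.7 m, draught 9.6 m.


Formula: Cm = Am / (B * T)
Step 1 — B * T = 24.7 * 9.6 = 237.12 m^2
Step 2 — Cm = 234.4 / 237.12 ≈ 0.98853 (5 s.f.)

0.98853


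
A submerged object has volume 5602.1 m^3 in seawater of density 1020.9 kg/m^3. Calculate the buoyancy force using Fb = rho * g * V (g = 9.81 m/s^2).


Formula: Fb = rho * g * V
Substituting: Fb = 1020.9 * 9.81 * 5602.1
Intermediate: 1020.9 * 9.81 = 10015.029
Result: Fb = 10015.029 * 5602.1 ≈ 56105000 N (5 s.f.)

56105000 N


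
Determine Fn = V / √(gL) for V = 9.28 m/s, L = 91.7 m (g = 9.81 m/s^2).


Formula: Fn = V / sqrt(g * L)
Step 1 — g * L = 9.81 * 91.7 = 899.577
Step 2 — sqrt(g * L) = sqrt(899.577) = 29.992949
Step 3 — Fn = 9.28 / 29.992949 ≈ 0.30941 (5 s.f.)

0.30941


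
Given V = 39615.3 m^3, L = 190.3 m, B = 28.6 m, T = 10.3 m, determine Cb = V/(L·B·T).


Formula: Cb = V / (L * B * T)
Step 1 — L * B * T = 190.3 * 28.6 * 10.3 = 56058.574 m^3
Step 2 — Cb = 39615.3 / 56058.574 ≈ 0.70668 (5 s.f.)

0.70668


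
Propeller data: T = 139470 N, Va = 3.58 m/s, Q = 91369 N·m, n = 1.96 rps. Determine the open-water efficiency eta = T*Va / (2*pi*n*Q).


Formula: eta = T * Va / (2 * pi * n * Q)
Step 1 — numerator = T * Va = 139470 * 3.58 = 499302.6
Step 2 — 2 * pi * n = 2 * pi * 1.96 = 12.315043
Step 3 — denominator = 12.315043 * 91369 = 1125213.16
Step 4 — eta = 499302.6 / 1125213.16 ≈ 0.44374 (5 s.f.)

0.44374


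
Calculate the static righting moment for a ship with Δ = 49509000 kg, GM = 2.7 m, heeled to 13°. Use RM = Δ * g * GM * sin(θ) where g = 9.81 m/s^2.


Formula: GZ = GM * sin(theta); RM = disp * g * GZ
Step 1 — GZ = 2.7 * sin(13°) = 2.7 * 0.224951 = 0.607368 m
Step 2 — RM = 49509000 * 9.81 * 0.607368 ≈ 294990000 N·m (5 s.f.)

294990000 N·m


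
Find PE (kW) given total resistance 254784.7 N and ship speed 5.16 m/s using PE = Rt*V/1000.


Formula: PE = Rt * V / 1000 (kW)
Step 1 — PE (W) = 254784.7 * 5.16 = 1314689.052 W
Step 2 — PE (kW) = 1314689.052 / 1000 ≈ 1314.7 kW (5 s.f.)

1314.7 kW


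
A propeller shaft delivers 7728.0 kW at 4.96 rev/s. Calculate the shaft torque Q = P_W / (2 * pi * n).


Formula: Q = P_W / (2 * pi * n)
Step 1 — P_W = 7728.0 kW * 1000 = 7728000.0 W
Step 2 — 2 * pi * n = 2 * pi * 4.96 = 31.164599
Step 3 — Q = 7728000.0 / 31.164599 ≈ 247970 N·m (5 s.f.)

247970 N·m


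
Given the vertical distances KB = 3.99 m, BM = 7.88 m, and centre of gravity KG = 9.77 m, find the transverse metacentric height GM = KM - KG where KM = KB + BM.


Formula: GM = KB + BM - KG
Step 1 — KM = KB + BM = 3.99 + 7.88 = 11.87 m
Step 2 — GM = KM - KG = 11.87 - 9.77 = 2.1 m

2.1 m


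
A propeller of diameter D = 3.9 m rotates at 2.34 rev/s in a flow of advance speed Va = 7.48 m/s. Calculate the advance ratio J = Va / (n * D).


Formula: J = Va / (n * D)
Step 1 — n * D = 2.34 * 3.9 = 9.126
Step 2 — J = 7.48 / 9.126 ≈ 0.81964 (5 s.f.)

0.81964


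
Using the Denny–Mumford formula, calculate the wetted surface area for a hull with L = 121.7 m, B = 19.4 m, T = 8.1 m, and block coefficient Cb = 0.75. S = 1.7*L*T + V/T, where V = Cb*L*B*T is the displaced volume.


Formula: S = 1.7*L*T + V/T with V = Cb*L*B*T, i.e. S = L * (1.7*T + Cb*B)
Step 1 — 1.7*T = 1.7 * 8.1 = 13.77 m
Step 2 — Cb*B = 0.75 * 19.4 = 14.55 m
Step 3 — 1.7*T + Cb*B = 13.77 + 14.55 = 28.32 m
Step 4 — S = 121.7 * 28.32 ≈ 3446.5 m^2 (5 s.f.)

3446.5 m^2
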